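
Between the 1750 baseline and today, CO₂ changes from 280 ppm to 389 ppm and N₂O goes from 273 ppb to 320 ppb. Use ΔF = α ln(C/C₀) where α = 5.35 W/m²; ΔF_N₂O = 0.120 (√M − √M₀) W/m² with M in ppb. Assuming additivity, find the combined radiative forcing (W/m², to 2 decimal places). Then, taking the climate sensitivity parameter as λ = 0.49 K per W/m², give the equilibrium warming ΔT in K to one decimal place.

ΔF = 1.92 W/m²; ΔT = 0.9 K

CO₂: 5.35 × ln(389/280) = 5.35 × ln(1.38929) = 5.35 × 0.32879 = 1.7590 W/m².
N₂O: 0.120 × (√320 − √273) = 0.120 × (17.8885 − 16.5227) = 0.120 × 1.3658 = 0.1639 W/m².
Total ΔF = 1.7590 + 0.1639 = 1.9229 W/m².
ΔT = λ ΔF = 0.49 × 1.92 = 0.9408 K.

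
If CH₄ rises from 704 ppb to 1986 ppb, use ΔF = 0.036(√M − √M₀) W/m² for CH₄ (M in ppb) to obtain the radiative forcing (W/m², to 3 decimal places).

ΔF = 0.649 W/m²

CH₄: 0.036 × (√1986 − √704) = 0.036 × (44.5646 − 26.5330) = 0.036 × 18.0316 = 0.6491 W/m².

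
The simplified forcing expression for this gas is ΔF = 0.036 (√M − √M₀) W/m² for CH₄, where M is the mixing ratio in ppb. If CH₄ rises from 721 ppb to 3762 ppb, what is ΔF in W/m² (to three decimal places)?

ΔF = 1.241 W/m²

CH₄: 0.036 × (√3762 − √721) = 0.036 × (61.3351 − 26.8514) = 0.036 × 34.4837 = 1.2414 W/m².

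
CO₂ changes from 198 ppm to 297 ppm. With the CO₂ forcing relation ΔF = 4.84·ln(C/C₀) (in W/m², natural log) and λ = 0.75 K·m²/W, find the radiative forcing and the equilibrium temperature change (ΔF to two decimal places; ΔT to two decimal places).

CO₂: 4.84 × ln(297/198) = 4.84 × ln(1.50000) = 4.84 × 0.40547 = 1.9625 W/m².
ΔT = λ ΔF = 0.75 × 1.96 = 1.4700 K.

ΔF = 1.96 W/m²; ΔT = 1.47 K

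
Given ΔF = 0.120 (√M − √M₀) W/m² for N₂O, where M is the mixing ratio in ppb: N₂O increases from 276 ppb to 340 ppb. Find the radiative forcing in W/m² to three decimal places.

ΔF = 0.219 W/m²

N₂O: 0.120 × (√340 − √276) = 0.120 × (18.4391 − 16.6132) = 0.120 × 1.8259 = 0.2191 W/m².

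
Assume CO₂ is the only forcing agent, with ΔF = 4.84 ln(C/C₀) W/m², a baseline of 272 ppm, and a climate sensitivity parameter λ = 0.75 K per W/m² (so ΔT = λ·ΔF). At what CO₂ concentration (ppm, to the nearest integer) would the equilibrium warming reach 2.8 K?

C ≈ 588 ppm

Required forcing: ΔF = ΔT/λ = 2.8/0.75 = 3.7333 W/m².
Then ln(C/272) = ΔF/4.84 = 3.7333/4.84 = 0.77134.
So C = 272 × e^0.77134 = 272 × 2.16266 = 588.24 ppm.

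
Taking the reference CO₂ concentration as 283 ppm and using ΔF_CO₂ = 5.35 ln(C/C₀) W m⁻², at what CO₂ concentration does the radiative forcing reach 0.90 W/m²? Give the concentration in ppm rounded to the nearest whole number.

Set 5.35 ln(C/283) = 0.90, so ln(C/283) = 0.90/5.35 = 0.16822.
Then C/283 = e^0.16822 = 1.18320, giving C = 283 × 1.18320 = 334.85 ppm.

C ≈ 335 ppm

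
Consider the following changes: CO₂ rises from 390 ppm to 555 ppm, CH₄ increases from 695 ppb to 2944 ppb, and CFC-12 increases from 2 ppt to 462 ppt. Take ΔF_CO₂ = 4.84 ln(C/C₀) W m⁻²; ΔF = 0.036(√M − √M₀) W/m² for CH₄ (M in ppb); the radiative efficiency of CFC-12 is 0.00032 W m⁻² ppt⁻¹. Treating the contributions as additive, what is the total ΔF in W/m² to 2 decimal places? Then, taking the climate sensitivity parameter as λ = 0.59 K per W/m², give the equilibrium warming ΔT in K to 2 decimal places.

CO₂: 4.84 × ln(555/390) = 4.84 × ln(1.42308) = 4.84 × 0.35282 = 1.7076 W/m².
CH₄: 0.036 × (√2944 − √695) = 0.036 × (54.2586 − 26.3629) = 0.036 × 27.8957 = 1.0042 W/m².
CFC-12: ΔF = 0.00032 × (462 − 2) = 0.00032 × 460 = 0.1472 W/m².
Total ΔF = 1.7076 + 1.0042 + 0.1472 = 2.8590 W/m².
ΔT = λ ΔF = 0.59 × 2.86 = 1.6874 K.

ΔF = 2.86 W/m²; ΔT = 1.69 K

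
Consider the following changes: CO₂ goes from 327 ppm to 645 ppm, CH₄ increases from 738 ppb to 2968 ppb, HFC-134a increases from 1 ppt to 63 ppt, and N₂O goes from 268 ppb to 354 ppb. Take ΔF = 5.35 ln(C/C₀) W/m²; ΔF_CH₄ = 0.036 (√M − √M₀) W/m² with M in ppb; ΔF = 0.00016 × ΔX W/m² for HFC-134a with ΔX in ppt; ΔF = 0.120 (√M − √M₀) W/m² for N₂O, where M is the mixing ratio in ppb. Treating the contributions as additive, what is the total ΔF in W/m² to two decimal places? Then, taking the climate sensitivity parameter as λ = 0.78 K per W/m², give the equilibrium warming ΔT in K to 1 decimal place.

CO₂: 5.35 × ln(645/327) = 5.35 × ln(1.97248) = 5.35 × 0.67929 = 3.6342 W/m².
CH₄: 0.036 × (√2968 − √738) = 0.036 × (54.4794 − 27.1662) = 0.036 × 27.3132 = 0.9833 W/m².
HFC-134a: ΔF = 0.00016 × (63 − 1) = 0.00016 × 62 = 0.0099 W/m².
N₂O: 0.120 × (√354 − √268) = 0.120 × (18.8149 − 16.3707) = 0.120 × 2.4442 = 0.2933 W/m².
Total ΔF = 3.6342 + 0.9833 + 0.0099 + 0.2933 = 4.9207 W/m².
ΔT = λ ΔF = 0.78 × 4.92 = 3.8376 K.

ΔF = 4.92 W/m²; ΔT = 3.8 K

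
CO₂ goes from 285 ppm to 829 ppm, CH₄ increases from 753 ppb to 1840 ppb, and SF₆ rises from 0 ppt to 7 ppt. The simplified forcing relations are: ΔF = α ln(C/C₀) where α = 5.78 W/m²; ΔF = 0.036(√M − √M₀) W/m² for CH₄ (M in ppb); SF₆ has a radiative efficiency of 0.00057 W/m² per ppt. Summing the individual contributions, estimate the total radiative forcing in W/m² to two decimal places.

CO₂: 5.78 × ln(829/285) = 5.78 × ln(2.90877) = 5.78 × 1.06773 = 6.1715 W/m².
CH₄: 0.036 × (√1840 − √753) = 0.036 × (42.8952 − 27.4408) = 0.036 × 15.4544 = 0.5564 W/m².
SF₆: ΔF = 0.00057 × (7 − 0) = 0.00057 × 7 = 0.0040 W/m².
Total ΔF = 6.1715 + 0.5564 + 0.0040 = 6.7319 W/m².

ΔF = 6.73 W/m²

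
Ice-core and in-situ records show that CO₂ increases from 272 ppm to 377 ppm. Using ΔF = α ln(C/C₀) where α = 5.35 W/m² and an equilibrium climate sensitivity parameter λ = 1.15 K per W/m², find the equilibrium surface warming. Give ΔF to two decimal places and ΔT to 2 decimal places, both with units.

ΔF = 1.75 W/m²; ΔT = 2.01 K

CO₂: 5.35 × ln(377/272) = 5.35 × ln(1.38603) = 5.35 × 0.32644 = 1.7465 W/m².
ΔT = λ ΔF = 1.15 × 1.75 = 2.0125 K.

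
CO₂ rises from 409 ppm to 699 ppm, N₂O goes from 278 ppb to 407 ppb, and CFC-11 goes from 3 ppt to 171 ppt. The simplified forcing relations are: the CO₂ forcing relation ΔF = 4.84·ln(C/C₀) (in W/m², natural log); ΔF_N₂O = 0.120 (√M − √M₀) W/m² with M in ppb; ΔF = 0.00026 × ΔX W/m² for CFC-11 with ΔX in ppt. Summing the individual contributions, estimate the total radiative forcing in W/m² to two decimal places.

ΔF = 3.06 W/m²

CO₂: 4.84 × ln(699/409) = 4.84 × ln(1.70905) = 4.84 × 0.53594 = 2.5939 W/m².
N₂O: 0.120 × (√407 − √278) = 0.120 × (20.1742 − 16.6733) = 0.120 × 3.5009 = 0.4201 W/m².
CFC-11: ΔF = 0.00026 × (171 − 3) = 0.00026 × 168 = 0.0437 W/m².
Total ΔF = 2.5939 + 0.4201 + 0.0437 = 3.0577 W/m².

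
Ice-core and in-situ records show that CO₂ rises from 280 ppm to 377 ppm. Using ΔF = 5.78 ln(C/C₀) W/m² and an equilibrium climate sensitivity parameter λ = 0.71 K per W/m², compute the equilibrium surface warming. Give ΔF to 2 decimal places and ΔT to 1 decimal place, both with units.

ΔF = 1.72 W/m²; ΔT = 1.2 K

CO₂: 5.78 × ln(377/280) = 5.78 × ln(1.34643) = 5.78 × 0.29746 = 1.7193 W/m².
ΔT = λ ΔF = 0.71 × 1.72 = 1.2212 K.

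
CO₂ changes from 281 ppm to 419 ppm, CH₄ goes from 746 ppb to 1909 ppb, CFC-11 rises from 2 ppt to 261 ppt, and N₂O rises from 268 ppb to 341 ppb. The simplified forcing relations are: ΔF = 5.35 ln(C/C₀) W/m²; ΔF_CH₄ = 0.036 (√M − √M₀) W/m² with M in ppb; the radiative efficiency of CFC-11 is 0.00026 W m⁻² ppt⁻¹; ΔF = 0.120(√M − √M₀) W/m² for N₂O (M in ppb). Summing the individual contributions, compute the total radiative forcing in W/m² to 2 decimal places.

ΔF = 3.05 W/m²

CO₂: 5.35 × ln(419/281) = 5.35 × ln(1.49110) = 5.35 × 0.39951 = 2.1374 W/m².
CH₄: 0.036 × (√1909 − √746) = 0.036 × (43.6921 − 27.3130) = 0.036 × 16.3791 = 0.5896 W/m².
CFC-11: ΔF = 0.00026 × (261 − 2) = 0.00026 × 259 = 0.0673 W/m².
N₂O: 0.120 × (√341 − √268) = 0.120 × (18.4662 − 16.3707) = 0.120 × 2.0955 = 0.2515 W/m².
Total ΔF = 2.1374 + 0.5896 + 0.0673 + 0.2515 = 3.0458 W/m².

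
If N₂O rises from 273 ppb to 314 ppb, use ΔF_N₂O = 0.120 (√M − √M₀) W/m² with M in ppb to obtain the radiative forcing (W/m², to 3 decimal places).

ΔF = 0.144 W/m²

N₂O: 0.120 × (√314 − √273) = 0.120 × (17.7200 − 16.5227) = 0.120 × 1.1973 = 0.1437 W/m².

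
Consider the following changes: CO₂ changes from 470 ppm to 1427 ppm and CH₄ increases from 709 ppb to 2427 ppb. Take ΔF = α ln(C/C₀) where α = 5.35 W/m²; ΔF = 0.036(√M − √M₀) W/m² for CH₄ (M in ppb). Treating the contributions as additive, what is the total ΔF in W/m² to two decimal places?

CO₂: 5.35 × ln(1427/470) = 5.35 × ln(3.03617) = 5.35 × 1.11060 = 5.9417 W/m².
CH₄: 0.036 × (√2427 − √709) = 0.036 × (49.2646 − 26.6271) = 0.036 × 22.6375 = 0.8150 W/m².
Total ΔF = 5.9417 + 0.8150 = 6.7567 W/m².

ΔF = 6.76 W/m²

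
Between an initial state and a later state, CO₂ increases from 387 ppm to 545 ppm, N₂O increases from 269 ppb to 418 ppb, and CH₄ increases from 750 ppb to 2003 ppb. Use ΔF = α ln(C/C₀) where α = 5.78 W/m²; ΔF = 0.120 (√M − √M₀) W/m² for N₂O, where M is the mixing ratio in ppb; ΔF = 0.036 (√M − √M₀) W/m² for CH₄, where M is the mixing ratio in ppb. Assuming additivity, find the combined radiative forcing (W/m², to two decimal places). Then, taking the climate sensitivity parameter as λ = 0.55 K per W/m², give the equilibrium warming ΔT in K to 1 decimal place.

CO₂: 5.78 × ln(545/387) = 5.78 × ln(1.40827) = 5.78 × 0.34236 = 1.9788 W/m².
N₂O: 0.120 × (√418 − √269) = 0.120 × (20.4450 − 16.4012) = 0.120 × 4.0438 = 0.4853 W/m².
CH₄: 0.036 × (√2003 − √750) = 0.036 × (44.7549 − 27.3861) = 0.036 × 17.3688 = 0.6253 W/m².
Total ΔF = 1.9788 + 0.4853 + 0.6253 = 3.0894 W/m².
ΔT = λ ΔF = 0.55 × 3.09 = 1.6995 K.

ΔF = 3.09 W/m²; ΔT = 1.7 K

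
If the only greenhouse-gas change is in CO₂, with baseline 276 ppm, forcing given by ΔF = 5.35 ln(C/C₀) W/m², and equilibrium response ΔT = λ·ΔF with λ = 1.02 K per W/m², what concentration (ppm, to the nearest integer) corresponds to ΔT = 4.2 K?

C ≈ 596 ppm

Required forcing: ΔF = ΔT/λ = 4.2/1.02 = 4.1176 W/m².
Then ln(C/276) = ΔF/5.35 = 4.1176/5.35 = 0.76964.
So C = 276 × e^0.76964 = 276 × 2.15899 = 595.88 ppm.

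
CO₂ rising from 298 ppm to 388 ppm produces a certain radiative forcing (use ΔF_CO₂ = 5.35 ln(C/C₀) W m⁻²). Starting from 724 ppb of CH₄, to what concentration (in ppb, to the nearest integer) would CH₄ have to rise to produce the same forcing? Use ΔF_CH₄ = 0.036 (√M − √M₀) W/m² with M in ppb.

CO₂ forcing: 5.35 × ln(388/298) = 5.35 × 0.263912 = 1.41193 W/m².
Set 0.036(√M − √724) = 1.41193: √M = 1.41193/0.036 + √724 = 39.2203 + 26.9072 = 66.1275.
M = (66.1275)² = 4372.85 ppb.

M ≈ 4373 ppb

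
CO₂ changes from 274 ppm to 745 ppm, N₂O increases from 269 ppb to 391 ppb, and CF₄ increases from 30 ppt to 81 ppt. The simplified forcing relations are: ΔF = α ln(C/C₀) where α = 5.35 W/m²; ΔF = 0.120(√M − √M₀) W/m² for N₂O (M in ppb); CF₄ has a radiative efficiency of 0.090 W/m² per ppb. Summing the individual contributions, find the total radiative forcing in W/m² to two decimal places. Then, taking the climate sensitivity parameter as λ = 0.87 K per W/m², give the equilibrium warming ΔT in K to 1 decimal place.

CO₂: 5.35 × ln(745/274) = 5.35 × ln(2.71898) = 5.35 × 1.00026 = 5.3514 W/m².
N₂O: 0.120 × (√391 − √269) = 0.120 × (19.7737 − 16.4012) = 0.120 × 3.3725 = 0.4047 W/m².
CF₄: Δ = 81 − 30 = 51 ppt = 0.051 ppb; ΔF = 0.090 × 0.051 = 0.0046 W/m².
Total ΔF = 5.3514 + 0.4047 + 0.0046 = 5.7607 W/m².
ΔT = λ ΔF = 0.87 × 5.76 = 5.0112 K.

ΔF = 5.76 W/m²; ΔT = 5.0 K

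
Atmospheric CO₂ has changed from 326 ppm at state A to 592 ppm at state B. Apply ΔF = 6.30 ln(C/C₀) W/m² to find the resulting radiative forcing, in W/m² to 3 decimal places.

CO₂ absorption bands are partially saturated, so forcing scales with the logarithm of the concentration ratio.
CO₂: 6.30 × ln(592/326) = 6.30 × ln(1.81595) = 6.30 × 0.59661 = 3.7586 W/m².

ΔF = 3.759 W/m²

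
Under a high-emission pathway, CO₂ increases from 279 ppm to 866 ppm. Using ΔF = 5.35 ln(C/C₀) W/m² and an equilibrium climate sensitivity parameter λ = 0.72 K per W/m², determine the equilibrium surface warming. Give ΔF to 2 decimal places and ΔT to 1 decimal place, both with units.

ΔF = 6.06 W/m²; ΔT = 4.4 K

CO₂: 5.35 × ln(866/279) = 5.35 × ln(3.10394) = 5.35 × 1.13267 = 6.0598 W/m².
ΔT = λ ΔF = 0.72 × 6.06 = 4.3632 K.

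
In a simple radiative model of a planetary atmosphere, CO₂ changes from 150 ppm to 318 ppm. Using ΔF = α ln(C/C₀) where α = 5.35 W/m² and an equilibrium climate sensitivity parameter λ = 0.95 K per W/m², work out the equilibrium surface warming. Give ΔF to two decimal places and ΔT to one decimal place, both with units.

ΔF = 4.02 W/m²; ΔT = 3.8 K

CO₂: 5.35 × ln(318/150) = 5.35 × ln(2.12000) = 5.35 × 0.75142 = 4.0201 W/m².
ΔT = λ ΔF = 0.95 × 4.02 = 3.8190 K.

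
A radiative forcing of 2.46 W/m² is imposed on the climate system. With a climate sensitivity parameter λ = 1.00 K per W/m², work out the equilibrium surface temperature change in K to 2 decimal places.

ΔT = λ ΔF = 1.00 × 2.46 = 2.4600 K.

ΔT = 2.46 K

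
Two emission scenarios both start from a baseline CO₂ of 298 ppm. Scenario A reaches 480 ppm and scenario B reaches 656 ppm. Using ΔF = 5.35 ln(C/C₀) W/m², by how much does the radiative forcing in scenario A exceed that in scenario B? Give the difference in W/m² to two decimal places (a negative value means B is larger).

ΔF_A − ΔF_B = -1.67 W/m²

ΔF_A = 5.35 ln(480/298) = 5.35 × 0.47669 = 2.5503 W/m².
ΔF_B = 5.35 ln(656/298) = 5.35 × 0.78907 = 4.2215 W/m².
Difference: 2.5503 − 4.2215 = -1.6712 W/m².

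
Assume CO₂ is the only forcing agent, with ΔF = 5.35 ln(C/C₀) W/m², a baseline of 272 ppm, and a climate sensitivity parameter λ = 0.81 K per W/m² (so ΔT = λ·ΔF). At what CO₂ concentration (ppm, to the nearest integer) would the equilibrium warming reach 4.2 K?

C ≈ 717 ppm

Required forcing: ΔF = ΔT/λ = 4.2/0.81 = 5.1852 W/m².
Then ln(C/272) = ΔF/5.35 = 5.1852/5.35 = 0.96920.
So C = 272 × e^0.96920 = 272 × 2.63583 = 716.95 ppm.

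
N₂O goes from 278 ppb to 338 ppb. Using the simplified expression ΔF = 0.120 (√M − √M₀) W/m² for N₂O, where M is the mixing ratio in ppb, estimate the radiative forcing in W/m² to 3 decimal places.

ΔF = 0.205 W/m²

N₂O: 0.120 × (√338 − √278) = 0.120 × (18.3848 − 16.6733) = 0.120 × 1.7115 = 0.2054 W/m².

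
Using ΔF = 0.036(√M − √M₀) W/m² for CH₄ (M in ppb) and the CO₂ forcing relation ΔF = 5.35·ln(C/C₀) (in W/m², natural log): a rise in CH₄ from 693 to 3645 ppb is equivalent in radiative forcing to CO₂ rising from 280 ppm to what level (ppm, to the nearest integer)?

CH₄ forcing: 0.036 × (√3645 − √693) = 0.036 × (60.3738 − 26.3249) = 0.036 × 34.0489 = 1.22576 W/m².
Set 5.35 ln(C/280) = 1.22576: ln(C/280) = 1.22576/5.35 = 0.22911, so C = 280 × e^0.22911 = 280 × 1.25748 = 352.09 ppm.

C ≈ 352 ppm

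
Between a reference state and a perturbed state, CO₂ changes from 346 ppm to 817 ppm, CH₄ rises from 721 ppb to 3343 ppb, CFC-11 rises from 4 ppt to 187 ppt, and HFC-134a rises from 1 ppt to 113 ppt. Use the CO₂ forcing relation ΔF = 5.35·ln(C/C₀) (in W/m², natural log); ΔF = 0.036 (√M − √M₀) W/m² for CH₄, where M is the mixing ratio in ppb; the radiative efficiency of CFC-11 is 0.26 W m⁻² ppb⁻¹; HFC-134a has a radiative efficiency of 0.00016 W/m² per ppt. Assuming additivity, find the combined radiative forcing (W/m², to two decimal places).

CO₂: 5.35 × ln(817/346) = 5.35 × ln(2.36127) = 5.35 × 0.85920 = 4.5967 W/m².
CH₄: 0.036 × (√3343 − √721) = 0.036 × (57.8187 − 26.8514) = 0.036 × 30.9673 = 1.1148 W/m².
CFC-11: Δ = 187 − 4 = 183 ppt = 0.183 ppb; ΔF = 0.26 × 0.183 = 0.0476 W/m².
HFC-134a: ΔF = 0.00016 × (113 − 1) = 0.00016 × 112 = 0.0179 W/m².
Total ΔF = 4.5967 + 1.1148 + 0.0476 + 0.0179 = 5.7770 W/m².

ΔF = 5.78 W/m²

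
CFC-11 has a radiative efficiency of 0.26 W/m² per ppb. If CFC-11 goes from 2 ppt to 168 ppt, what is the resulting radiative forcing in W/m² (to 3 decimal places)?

ΔF = 0.043 W/m²

CFC-11: Δ = 168 − 2 = 166 ppt = 0.166 ppb; ΔF = 0.26 × 0.166 = 0.0432 W/m².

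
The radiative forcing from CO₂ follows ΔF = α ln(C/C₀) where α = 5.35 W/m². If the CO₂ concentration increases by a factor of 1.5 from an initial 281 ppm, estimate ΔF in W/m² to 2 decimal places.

ΔF = 5.35 × ln(1.5) = 5.35 × 0.40547 = 2.1693 W/m².

ΔF = 2.17 W/m²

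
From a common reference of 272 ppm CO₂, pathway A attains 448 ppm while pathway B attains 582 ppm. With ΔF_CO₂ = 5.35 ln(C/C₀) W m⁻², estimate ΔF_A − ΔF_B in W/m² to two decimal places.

ΔF_A − ΔF_B = -1.40 W/m²

ΔF_A = 5.35 ln(448/272) = 5.35 × 0.49899 = 2.6696 W/m².
ΔF_B = 5.35 ln(582/272) = 5.35 × 0.76067 = 4.0696 W/m².
Difference: 2.6696 − 4.0696 = -1.4000 W/m².
(Equivalently, ΔF_A − ΔF_B = 5.35 ln(448/582) = 5.35 × -0.26168 = -1.4000 W/m².)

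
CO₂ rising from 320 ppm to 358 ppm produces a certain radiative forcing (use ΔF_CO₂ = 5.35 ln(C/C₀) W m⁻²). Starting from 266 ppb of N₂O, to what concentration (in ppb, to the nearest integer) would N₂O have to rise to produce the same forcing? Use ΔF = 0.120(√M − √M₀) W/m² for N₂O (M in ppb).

M ≈ 454 ppb

CO₂ forcing: 5.35 × ln(358/320) = 5.35 × 0.112212 = 0.60033 W/m².
Set 0.120(√M − √266) = 0.60033: √M = 0.60033/0.120 + √266 = 5.0028 + 16.3095 = 21.3123.
M = (21.3123)² = 454.21 ppb.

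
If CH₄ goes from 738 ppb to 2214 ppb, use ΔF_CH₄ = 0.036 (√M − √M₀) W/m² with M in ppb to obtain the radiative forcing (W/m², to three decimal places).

ΔF = 0.716 W/m²

CH₄: 0.036 × (√2214 − √738) = 0.036 × (47.0532 − 27.1662) = 0.036 × 19.8870 = 0.7159 W/m².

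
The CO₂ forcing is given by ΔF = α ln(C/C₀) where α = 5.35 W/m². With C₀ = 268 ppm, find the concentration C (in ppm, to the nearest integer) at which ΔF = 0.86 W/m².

Set 5.35 ln(C/268) = 0.86, so ln(C/268) = 0.86/5.35 = 0.16075.
Then C/268 = e^0.16075 = 1.17439, giving C = 268 × 1.17439 = 314.74 ppm.

C ≈ 315 ppm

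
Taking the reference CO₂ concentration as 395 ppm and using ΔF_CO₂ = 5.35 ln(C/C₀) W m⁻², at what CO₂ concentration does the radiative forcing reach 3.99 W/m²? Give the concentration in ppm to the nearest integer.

Set 5.35 ln(C/395) = 3.99, so ln(C/395) = 3.99/5.35 = 0.74579.
Then C/395 = e^0.74579 = 2.10811, giving C = 395 × 2.10811 = 832.70 ppm.

C ≈ 833 ppm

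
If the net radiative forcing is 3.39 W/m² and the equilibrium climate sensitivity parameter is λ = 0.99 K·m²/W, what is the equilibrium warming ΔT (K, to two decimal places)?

ΔT = 3.36 K

ΔT = λ ΔF = 0.99 × 3.39 = 3.3561 K.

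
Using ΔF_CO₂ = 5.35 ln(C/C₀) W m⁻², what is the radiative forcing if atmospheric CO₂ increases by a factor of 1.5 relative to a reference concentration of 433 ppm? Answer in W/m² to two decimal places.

ΔF = 2.17 W/m²

Because the forcing depends only on the ratio C/C₀, the initial concentration does not enter.
ΔF = 5.35 × ln(1.5) = 5.35 × 0.40547 = 2.1693 W/m².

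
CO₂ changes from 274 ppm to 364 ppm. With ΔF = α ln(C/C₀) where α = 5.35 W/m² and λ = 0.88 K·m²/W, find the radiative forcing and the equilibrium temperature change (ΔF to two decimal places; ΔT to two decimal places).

CO₂: 5.35 × ln(364/274) = 5.35 × ln(1.32847) = 5.35 × 0.28403 = 1.5196 W/m².
ΔT = λ ΔF = 0.88 × 1.52 = 1.3376 K.

ΔF = 1.52 W/m²; ΔT = 1.34 K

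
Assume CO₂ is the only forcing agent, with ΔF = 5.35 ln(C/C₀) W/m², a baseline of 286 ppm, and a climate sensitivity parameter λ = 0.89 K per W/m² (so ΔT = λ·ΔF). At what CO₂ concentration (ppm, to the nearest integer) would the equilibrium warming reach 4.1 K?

C ≈ 677 ppm

Required forcing: ΔF = ΔT/λ = 4.1/0.89 = 4.6067 W/m².
Then ln(C/286) = ΔF/5.35 = 4.6067/5.35 = 0.86107.
So C = 286 × e^0.86107 = 286 × 2.36569 = 676.59 ppm.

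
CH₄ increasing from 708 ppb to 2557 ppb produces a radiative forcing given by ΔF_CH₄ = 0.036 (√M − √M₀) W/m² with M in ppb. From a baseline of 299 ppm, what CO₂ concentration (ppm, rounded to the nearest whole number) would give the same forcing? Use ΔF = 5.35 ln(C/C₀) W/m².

CH₄ forcing: 0.036 × (√2557 − √708) = 0.036 × (50.5668 − 26.6083) = 0.036 × 23.9585 = 0.86251 W/m².
Set 5.35 ln(C/299) = 0.86251: ln(C/299) = 0.86251/5.35 = 0.16122, so C = 299 × e^0.16122 = 299 × 1.17494 = 351.31 ppm.

C ≈ 351 ppm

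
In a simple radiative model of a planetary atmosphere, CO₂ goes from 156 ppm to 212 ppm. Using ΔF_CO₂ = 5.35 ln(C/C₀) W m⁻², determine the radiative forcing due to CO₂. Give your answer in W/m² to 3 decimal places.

ΔF = 1.641 W/m²

CO₂: 5.35 × ln(212/156) = 5.35 × ln(1.35897) = 5.35 × 0.30673 = 1.6410 W/m².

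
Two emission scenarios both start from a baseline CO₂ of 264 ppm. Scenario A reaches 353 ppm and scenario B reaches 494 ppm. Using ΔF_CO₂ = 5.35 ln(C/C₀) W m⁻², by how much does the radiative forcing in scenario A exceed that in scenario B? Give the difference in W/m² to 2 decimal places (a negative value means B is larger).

ΔF_A = 5.35 ln(353/264) = 5.35 × 0.29052 = 1.5543 W/m².
ΔF_B = 5.35 ln(494/264) = 5.35 × 0.62659 = 3.3523 W/m².
Difference: 1.5543 − 3.3523 = -1.7980 W/m².

ΔF_A − ΔF_B = -1.80 W/m²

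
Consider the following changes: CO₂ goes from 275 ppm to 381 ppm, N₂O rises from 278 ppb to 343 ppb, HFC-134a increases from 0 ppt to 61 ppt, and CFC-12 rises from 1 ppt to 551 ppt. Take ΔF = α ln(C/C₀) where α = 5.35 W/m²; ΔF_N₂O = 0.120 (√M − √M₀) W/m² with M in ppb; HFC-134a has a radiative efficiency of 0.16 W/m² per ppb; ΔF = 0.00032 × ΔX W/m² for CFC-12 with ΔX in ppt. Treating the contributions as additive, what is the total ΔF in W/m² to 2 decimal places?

CO₂: 5.35 × ln(381/275) = 5.35 × ln(1.38545) = 5.35 × 0.32602 = 1.7442 W/m².
N₂O: 0.120 × (√343 − √278) = 0.120 × (18.5203 − 16.6733) = 0.120 × 1.8470 = 0.2216 W/m².
HFC-134a: Δ = 61 − 0 = 61 ppt = 0.061 ppb; ΔF = 0.16 × 0.061 = 0.0098 W/m².
CFC-12: ΔF = 0.00032 × (551 − 1) = 0.00032 × 550 = 0.1760 W/m².
Total ΔF = 1.7442 + 0.2216 + 0.0098 + 0.1760 = 2.1516 W/m².

ΔF = 2.15 W/m²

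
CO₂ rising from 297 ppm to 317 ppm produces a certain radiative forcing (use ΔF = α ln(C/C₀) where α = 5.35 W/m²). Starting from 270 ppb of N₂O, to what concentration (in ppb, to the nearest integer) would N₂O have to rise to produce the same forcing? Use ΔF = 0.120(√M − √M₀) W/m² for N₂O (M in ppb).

M ≈ 374 ppb

CO₂ forcing: 5.35 × ln(317/297) = 5.35 × 0.065170 = 0.34866 W/m².
Set 0.120(√M − √270) = 0.34866: √M = 0.34866/0.120 + √270 = 2.9055 + 16.4317 = 19.3372.
M = (19.3372)² = 373.93 ppb.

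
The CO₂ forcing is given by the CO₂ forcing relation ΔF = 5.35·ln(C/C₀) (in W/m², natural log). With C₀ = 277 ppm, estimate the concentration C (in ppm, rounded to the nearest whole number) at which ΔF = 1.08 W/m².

C ≈ 339 ppm

Set 5.35 ln(C/277) = 1.08, so ln(C/277) = 1.08/5.35 = 0.20187.
Then C/277 = e^0.20187 = 1.22369, giving C = 277 × 1.22369 = 338.96 ppm.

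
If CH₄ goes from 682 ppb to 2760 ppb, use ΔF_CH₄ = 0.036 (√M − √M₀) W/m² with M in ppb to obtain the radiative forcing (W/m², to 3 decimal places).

CH₄: 0.036 × (√2760 − √682) = 0.036 × (52.5357 − 26.1151) = 0.036 × 26.4206 = 0.9511 W/m².

ΔF = 0.951 W/m²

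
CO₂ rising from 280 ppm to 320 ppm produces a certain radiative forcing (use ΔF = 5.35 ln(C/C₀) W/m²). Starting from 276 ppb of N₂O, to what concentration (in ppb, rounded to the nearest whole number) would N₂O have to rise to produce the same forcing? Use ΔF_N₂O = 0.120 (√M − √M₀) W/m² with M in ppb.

M ≈ 509 ppb

CO₂ forcing: 5.35 × ln(320/280) = 5.35 × 0.133531 = 0.71439 W/m².
Set 0.120(√M − √276) = 0.71439: √M = 0.71439/0.120 + √276 = 5.9533 + 16.6132 = 22.5665.
M = (22.5665)² = 509.25 ppb.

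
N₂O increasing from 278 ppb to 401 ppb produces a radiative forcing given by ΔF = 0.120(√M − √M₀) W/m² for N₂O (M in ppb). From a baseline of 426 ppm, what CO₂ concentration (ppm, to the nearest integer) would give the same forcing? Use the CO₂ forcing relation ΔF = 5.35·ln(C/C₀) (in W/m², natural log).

N₂O forcing: 0.120 × (√401 − √278) = 0.120 × (20.0250 − 16.6733) = 0.120 × 3.3517 = 0.40220 W/m².
Set 5.35 ln(C/426) = 0.40220: ln(C/426) = 0.40220/5.35 = 0.07518, so C = 426 × e^0.07518 = 426 × 1.07808 = 459.26 ppm.

C ≈ 459 ppm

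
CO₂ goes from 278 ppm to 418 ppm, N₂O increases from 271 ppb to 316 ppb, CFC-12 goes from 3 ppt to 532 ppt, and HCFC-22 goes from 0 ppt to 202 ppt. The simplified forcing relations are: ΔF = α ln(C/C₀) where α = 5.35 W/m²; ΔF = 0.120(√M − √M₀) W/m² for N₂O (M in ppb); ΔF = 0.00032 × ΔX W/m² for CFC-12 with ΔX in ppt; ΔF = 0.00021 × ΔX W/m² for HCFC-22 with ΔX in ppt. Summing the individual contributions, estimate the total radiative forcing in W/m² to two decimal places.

ΔF = 2.55 W/m²

CO₂: 5.35 × ln(418/278) = 5.35 × ln(1.50360) = 5.35 × 0.40786 = 2.1821 W/m².
N₂O: 0.120 × (√316 − √271) = 0.120 × (17.7764 − 16.4621) = 0.120 × 1.3143 = 0.1577 W/m².
CFC-12: ΔF = 0.00032 × (532 − 3) = 0.00032 × 529 = 0.1693 W/m².
HCFC-22: ΔF = 0.00021 × (202 − 0) = 0.00021 × 202 = 0.0424 W/m².
Total ΔF = 2.1821 + 0.1577 + 0.1693 + 0.0424 = 2.5515 W/m².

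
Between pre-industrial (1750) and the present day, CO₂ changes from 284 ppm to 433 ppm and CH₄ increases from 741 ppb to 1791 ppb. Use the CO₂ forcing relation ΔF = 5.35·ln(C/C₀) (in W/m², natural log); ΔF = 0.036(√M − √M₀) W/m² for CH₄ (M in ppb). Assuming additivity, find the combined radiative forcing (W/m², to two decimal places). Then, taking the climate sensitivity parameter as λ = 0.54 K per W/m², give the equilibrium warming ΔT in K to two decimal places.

CO₂: 5.35 × ln(433/284) = 5.35 × ln(1.52465) = 5.35 × 0.42176 = 2.2564 W/m².
CH₄: 0.036 × (√1791 − √741) = 0.036 × (42.3202 − 27.2213) = 0.036 × 15.0989 = 0.5436 W/m².
Total ΔF = 2.2564 + 0.5436 = 2.8000 W/m².
ΔT = λ ΔF = 0.54 × 2.80 = 1.5120 K.

ΔF = 2.80 W/m²; ΔT = 1.51 K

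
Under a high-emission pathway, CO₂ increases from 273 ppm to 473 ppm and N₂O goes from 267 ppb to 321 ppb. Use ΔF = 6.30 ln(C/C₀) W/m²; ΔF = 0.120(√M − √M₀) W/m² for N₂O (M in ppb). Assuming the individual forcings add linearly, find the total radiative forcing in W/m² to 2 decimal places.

ΔF = 3.65 W/m²

CO₂: 6.30 × ln(473/273) = 6.30 × ln(1.73260) = 6.30 × 0.54962 = 3.4626 W/m².
N₂O: 0.120 × (√321 − √267) = 0.120 × (17.9165 − 16.3401) = 0.120 × 1.5764 = 0.1892 W/m².
Total ΔF = 3.4626 + 0.1892 = 3.6518 W/m².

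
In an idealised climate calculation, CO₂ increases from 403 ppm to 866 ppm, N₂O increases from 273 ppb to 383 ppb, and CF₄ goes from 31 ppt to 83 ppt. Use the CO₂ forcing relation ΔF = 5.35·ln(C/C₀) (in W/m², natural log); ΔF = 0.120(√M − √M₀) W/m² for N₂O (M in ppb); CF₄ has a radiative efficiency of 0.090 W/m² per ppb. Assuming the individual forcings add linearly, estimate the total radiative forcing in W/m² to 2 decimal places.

CO₂: 5.35 × ln(866/403) = 5.35 × ln(2.14888) = 5.35 × 0.76495 = 4.0925 W/m².
N₂O: 0.120 × (√383 − √273) = 0.120 × (19.5704 − 16.5227) = 0.120 × 3.0477 = 0.3657 W/m².
CF₄: Δ = 83 − 31 = 52 ppt = 0.052 ppb; ΔF = 0.090 × 0.052 = 0.0047 W/m².
Total ΔF = 4.0925 + 0.3657 + 0.0047 = 4.4629 W/m².

ΔF = 4.46 W/m²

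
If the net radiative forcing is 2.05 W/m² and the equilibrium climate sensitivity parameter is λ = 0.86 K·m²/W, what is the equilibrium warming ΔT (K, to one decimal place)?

ΔT = 1.8 K

ΔT = λ ΔF = 0.86 × 2.05 = 1.7630 K.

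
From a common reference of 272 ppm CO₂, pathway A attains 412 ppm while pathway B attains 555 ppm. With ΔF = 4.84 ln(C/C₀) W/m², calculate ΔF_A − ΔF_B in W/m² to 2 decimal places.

ΔF_A = 4.84 ln(412/272) = 4.84 × 0.41522 = 2.0097 W/m².
ΔF_B = 4.84 ln(555/272) = 4.84 × 0.71317 = 3.4517 W/m².
Difference: 2.0097 − 3.4517 = -1.4420 W/m².

ΔF_A − ΔF_B = -1.44 W/m²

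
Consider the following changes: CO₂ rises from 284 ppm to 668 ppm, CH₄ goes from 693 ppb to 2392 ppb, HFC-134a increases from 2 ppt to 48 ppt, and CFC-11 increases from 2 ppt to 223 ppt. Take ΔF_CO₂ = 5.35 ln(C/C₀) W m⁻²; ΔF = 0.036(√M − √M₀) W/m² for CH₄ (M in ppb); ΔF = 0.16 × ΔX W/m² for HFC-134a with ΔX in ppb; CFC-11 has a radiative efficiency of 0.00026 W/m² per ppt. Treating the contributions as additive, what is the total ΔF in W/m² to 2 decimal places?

ΔF = 5.45 W/m²

CO₂: 5.35 × ln(668/284) = 5.35 × ln(2.35211) = 5.35 × 0.85531 = 4.5759 W/m².
CH₄: 0.036 × (√2392 − √693) = 0.036 × (48.9081 − 26.3249) = 0.036 × 22.5832 = 0.8130 W/m².
HFC-134a: Δ = 48 − 2 = 46 ppt = 0.046 ppb; ΔF = 0.16 × 0.046 = 0.0074 W/m².
CFC-11: ΔF = 0.00026 × (223 − 2) = 0.00026 × 221 = 0.0575 W/m².
Total ΔF = 4.5759 + 0.8130 + 0.0074 + 0.0575 = 5.4538 W/m².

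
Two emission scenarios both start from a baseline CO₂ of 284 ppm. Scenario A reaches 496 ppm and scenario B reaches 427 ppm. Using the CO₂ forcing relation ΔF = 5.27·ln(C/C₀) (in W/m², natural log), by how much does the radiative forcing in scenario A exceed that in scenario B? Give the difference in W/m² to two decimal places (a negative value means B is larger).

ΔF_A = 5.27 ln(496/284) = 5.27 × 0.55760 = 2.9386 W/m².
ΔF_B = 5.27 ln(427/284) = 5.27 × 0.40781 = 2.1492 W/m².
Difference: 2.9386 − 2.1492 = 0.7894 W/m².

ΔF_A − ΔF_B = 0.79 W/m²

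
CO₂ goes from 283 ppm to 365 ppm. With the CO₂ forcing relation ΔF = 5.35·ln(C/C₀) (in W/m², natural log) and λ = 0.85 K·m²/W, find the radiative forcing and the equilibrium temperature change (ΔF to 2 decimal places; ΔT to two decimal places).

ΔF = 1.36 W/m²; ΔT = 1.16 K

CO₂: 5.35 × ln(365/283) = 5.35 × ln(1.28975) = 5.35 × 0.25445 = 1.3613 W/m².
ΔT = λ ΔF = 0.85 × 1.36 = 1.1560 K.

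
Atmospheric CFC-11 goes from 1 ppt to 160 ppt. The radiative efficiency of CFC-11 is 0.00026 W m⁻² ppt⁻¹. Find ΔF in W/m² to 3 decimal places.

ΔF = 0.041 W/m²

CFC-11: ΔF = 0.00026 × (160 − 1) = 0.00026 × 159 = 0.0413 W/m².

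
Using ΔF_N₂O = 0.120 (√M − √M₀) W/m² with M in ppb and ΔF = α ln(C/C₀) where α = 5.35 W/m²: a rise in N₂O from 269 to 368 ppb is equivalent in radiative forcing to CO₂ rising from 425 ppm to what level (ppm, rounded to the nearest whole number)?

C ≈ 452 ppm

N₂O forcing: 0.120 × (√368 − √269) = 0.120 × (19.1833 − 16.4012) = 0.120 × 2.7821 = 0.33385 W/m².
Set 5.35 ln(C/425) = 0.33385: ln(C/425) = 0.33385/5.35 = 0.06240, so C = 425 × e^0.06240 = 425 × 1.06439 = 452.37 ppm.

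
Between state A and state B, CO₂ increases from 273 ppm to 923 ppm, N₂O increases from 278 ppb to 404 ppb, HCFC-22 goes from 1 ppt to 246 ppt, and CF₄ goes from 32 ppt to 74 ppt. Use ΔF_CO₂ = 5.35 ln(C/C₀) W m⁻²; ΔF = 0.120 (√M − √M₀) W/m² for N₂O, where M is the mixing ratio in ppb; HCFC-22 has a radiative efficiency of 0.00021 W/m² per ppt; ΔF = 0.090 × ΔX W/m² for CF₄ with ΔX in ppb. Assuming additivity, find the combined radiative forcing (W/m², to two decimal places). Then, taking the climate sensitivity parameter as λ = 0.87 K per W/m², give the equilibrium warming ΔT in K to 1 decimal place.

ΔF = 6.98 W/m²; ΔT = 6.1 K

CO₂: 5.35 × ln(923/273) = 5.35 × ln(3.38095) = 5.35 × 1.21816 = 6.5172 W/m².
N₂O: 0.120 × (√404 − √278) = 0.120 × (20.0998 − 16.6733) = 0.120 × 3.4265 = 0.4112 W/m².
HCFC-22: ΔF = 0.00021 × (246 − 1) = 0.00021 × 245 = 0.0515 W/m².
CF₄: Δ = 74 − 32 = 42 ppt = 0.042 ppb; ΔF = 0.090 × 0.042 = 0.0038 W/m².
Total ΔF = 6.5172 + 0.4112 + 0.0515 + 0.0038 = 6.9837 W/m².
ΔT = λ ΔF = 0.87 × 6.98 = 6.0726 K.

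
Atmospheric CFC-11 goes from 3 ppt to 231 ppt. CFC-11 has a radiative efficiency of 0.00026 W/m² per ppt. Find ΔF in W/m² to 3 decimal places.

ΔF = 0.059 W/m²

CFC-11: ΔF = 0.00026 × (231 − 3) = 0.00026 × 228 = 0.0593 W/m².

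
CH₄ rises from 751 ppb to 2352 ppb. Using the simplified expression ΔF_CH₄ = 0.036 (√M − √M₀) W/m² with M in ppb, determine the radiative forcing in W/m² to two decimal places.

ΔF = 0.76 W/m²

CH₄: 0.036 × (√2352 − √751) = 0.036 × (48.4974 − 27.4044) = 0.036 × 21.0930 = 0.7593 W/m².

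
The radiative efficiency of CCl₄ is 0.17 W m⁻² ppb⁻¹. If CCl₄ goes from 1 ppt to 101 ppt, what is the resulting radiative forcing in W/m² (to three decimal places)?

ΔF = 0.017 W/m²

CCl₄: Δ = 101 − 1 = 100 ppt = 0.100 ppb; ΔF = 0.17 × 0.100 = 0.0170 W/m².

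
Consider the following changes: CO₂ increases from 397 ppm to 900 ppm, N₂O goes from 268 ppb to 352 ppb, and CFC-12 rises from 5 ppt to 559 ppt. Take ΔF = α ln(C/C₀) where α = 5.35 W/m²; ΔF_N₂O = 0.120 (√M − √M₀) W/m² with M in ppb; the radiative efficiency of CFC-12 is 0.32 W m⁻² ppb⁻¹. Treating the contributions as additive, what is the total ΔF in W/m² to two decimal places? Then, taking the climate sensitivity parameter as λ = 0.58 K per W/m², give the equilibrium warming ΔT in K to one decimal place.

ΔF = 4.84 W/m²; ΔT = 2.8 K

CO₂: 5.35 × ln(900/397) = 5.35 × ln(2.26700) = 5.35 × 0.81846 = 4.3788 W/m².
N₂O: 0.120 × (√352 − √268) = 0.120 × (18.7617 − 16.3707) = 0.120 × 2.3910 = 0.2869 W/m².
CFC-12: Δ = 559 − 5 = 554 ppt = 0.554 ppb; ΔF = 0.32 × 0.554 = 0.1773 W/m².
Total ΔF = 4.3788 + 0.2869 + 0.1773 = 4.8430 W/m².
ΔT = λ ΔF = 0.58 × 4.84 = 2.8072 K.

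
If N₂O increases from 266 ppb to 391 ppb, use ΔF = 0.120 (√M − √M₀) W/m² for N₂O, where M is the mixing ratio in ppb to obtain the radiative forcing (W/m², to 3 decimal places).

ΔF = 0.416 W/m²

N₂O: 0.120 × (√391 − √266) = 0.120 × (19.7737 − 16.3095) = 0.120 × 3.4642 = 0.4157 W/m².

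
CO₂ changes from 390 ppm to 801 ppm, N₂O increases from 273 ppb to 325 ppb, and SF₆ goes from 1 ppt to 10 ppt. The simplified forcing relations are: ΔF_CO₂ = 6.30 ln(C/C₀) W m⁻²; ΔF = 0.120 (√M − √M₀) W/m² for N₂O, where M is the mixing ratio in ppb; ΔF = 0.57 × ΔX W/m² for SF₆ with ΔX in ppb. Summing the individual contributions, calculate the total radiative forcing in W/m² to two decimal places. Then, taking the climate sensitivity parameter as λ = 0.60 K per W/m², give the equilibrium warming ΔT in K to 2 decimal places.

CO₂: 6.30 × ln(801/390) = 6.30 × ln(2.05385) = 6.30 × 0.71972 = 4.5342 W/m².
N₂O: 0.120 × (√325 − √273) = 0.120 × (18.0278 − 16.5227) = 0.120 × 1.5051 = 0.1806 W/m².
SF₆: Δ = 10 − 1 = 9 ppt = 0.009 ppb; ΔF = 0.57 × 0.009 = 0.0051 W/m².
Total ΔF = 4.5342 + 0.1806 + 0.0051 = 4.7199 W/m².
ΔT = λ ΔF = 0.60 × 4.72 = 2.8320 K.

ΔF = 4.72 W/m²; ΔT = 2.83 K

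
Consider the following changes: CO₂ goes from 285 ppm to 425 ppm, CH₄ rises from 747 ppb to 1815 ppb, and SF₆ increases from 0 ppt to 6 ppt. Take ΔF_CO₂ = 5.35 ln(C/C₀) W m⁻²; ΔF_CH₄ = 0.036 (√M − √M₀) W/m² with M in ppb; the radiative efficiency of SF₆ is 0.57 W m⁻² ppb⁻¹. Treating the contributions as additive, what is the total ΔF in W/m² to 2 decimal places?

ΔF = 2.69 W/m²

CO₂: 5.35 × ln(425/285) = 5.35 × ln(1.49123) = 5.35 × 0.39960 = 2.1379 W/m².
CH₄: 0.036 × (√1815 − √747) = 0.036 × (42.6028 − 27.3313) = 0.036 × 15.2715 = 0.5498 W/m².
SF₆: Δ = 6 − 0 = 6 ppt = 0.006 ppb; ΔF = 0.57 × 0.006 = 0.0034 W/m².
Total ΔF = 2.1379 + 0.5498 + 0.0034 = 2.6911 W/m².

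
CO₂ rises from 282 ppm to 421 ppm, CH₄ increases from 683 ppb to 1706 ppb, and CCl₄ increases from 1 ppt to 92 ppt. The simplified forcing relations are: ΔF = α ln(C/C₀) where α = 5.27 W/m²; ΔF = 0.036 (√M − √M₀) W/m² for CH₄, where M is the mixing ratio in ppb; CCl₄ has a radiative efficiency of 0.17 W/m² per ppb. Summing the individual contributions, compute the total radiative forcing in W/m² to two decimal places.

ΔF = 2.67 W/m²

CO₂: 5.27 × ln(421/282) = 5.27 × ln(1.49291) = 5.27 × 0.40073 = 2.1118 W/m².
CH₄: 0.036 × (√1706 − √683) = 0.036 × (41.3038 − 26.1343) = 0.036 × 15.1695 = 0.5461 W/m².
CCl₄: Δ = 92 − 1 = 91 ppt = 0.091 ppb; ΔF = 0.17 × 0.091 = 0.0155 W/m².
Total ΔF = 2.1118 + 0.5461 + 0.0155 = 2.6734 W/m².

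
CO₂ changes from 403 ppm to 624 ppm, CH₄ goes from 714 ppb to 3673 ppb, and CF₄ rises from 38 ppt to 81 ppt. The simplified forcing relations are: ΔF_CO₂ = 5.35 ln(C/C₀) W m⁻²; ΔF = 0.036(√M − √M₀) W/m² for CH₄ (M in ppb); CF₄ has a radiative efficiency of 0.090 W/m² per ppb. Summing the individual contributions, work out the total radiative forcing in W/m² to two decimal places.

CO₂: 5.35 × ln(624/403) = 5.35 × ln(1.54839) = 5.35 × 0.43722 = 2.3391 W/m².
CH₄: 0.036 × (√3673 − √714) = 0.036 × (60.6053 − 26.7208) = 0.036 × 33.8845 = 1.2198 W/m².
CF₄: Δ = 81 − 38 = 43 ppt = 0.043 ppb; ΔF = 0.090 × 0.043 = 0.0039 W/m².
Total ΔF = 2.3391 + 1.2198 + 0.0039 = 3.5628 W/m².

ΔF = 3.56 W/m²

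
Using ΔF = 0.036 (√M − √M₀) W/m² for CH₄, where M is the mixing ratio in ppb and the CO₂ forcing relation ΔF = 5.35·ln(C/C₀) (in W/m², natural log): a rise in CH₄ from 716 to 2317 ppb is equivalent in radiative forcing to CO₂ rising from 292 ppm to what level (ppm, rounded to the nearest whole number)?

C ≈ 337 ppm

CH₄ forcing: 0.036 × (√2317 − √716) = 0.036 × (48.1352 − 26.7582) = 0.036 × 21.3770 = 0.76957 W/m².
Set 5.35 ln(C/292) = 0.76957: ln(C/292) = 0.76957/5.35 = 0.14384, so C = 292 × e^0.14384 = 292 × 1.15470 = 337.17 ppm.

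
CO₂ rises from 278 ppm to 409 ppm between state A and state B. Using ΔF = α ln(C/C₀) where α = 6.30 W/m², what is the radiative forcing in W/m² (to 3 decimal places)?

CO₂: 6.30 × ln(409/278) = 6.30 × ln(1.47122) = 6.30 × 0.38609 = 2.4324 W/m².

ΔF = 2.432 W/m²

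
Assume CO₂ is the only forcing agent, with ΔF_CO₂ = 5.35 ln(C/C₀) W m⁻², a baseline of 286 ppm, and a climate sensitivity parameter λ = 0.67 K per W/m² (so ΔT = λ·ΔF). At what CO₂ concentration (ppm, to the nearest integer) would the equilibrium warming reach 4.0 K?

Required forcing: ΔF = ΔT/λ = 4.0/0.67 = 5.9701 W/m².
Then ln(C/286) = ΔF/5.35 = 5.9701/5.35 = 1.11591.
So C = 286 × e^1.11591 = 286 × 3.05234 = 872.97 ppm.

C ≈ 873 ppm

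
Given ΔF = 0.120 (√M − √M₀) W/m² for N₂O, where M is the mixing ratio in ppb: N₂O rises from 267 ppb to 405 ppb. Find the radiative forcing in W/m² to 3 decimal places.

N₂O: 0.120 × (√405 − √267) = 0.120 × (20.1246 − 16.3401) = 0.120 × 3.7845 = 0.4541 W/m².

ΔF = 0.454 W/m²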